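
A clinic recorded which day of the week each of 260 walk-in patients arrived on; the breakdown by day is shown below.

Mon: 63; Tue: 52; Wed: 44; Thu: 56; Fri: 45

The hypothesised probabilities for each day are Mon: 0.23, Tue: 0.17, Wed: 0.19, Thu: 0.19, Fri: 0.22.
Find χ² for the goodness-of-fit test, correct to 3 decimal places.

Expected counts E_i = n·p_i: 260×0.23 = 59.8, 260×0.17 = 44.2, 260×0.19 = 49.4, 260×0.19 = 49.4, 260×0.22 = 57.2.
Mon: (63 − 59.8)²/59.8 = 10.24/59.8 = 0.1712
Tue: (52 − 44.2)²/44.2 = 60.84/44.2 = 1.3765
Wed: (44 − 49.4)²/49.4 = 29.16/49.4 = 0.5903
Thu: (56 − 49.4)²/49.4 = 43.56/49.4 = 0.8818
Fri: (45 − 57.2)²/57.2 = 148.84/57.2 = 2.6021
Sum = 5.622

5.622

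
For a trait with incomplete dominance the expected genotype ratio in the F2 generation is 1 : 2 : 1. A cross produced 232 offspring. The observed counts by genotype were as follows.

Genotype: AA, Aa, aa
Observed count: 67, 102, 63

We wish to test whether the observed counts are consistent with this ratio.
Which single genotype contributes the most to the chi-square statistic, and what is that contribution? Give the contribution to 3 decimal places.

Ratio total = 4. Expected counts: 232×1/4 = 58, 232×2/4 = 116, 232×1/4 = 58.
AA: (67 − 58)²/58 = 81/58 = 1.3966
Aa: (102 − 116)²/116 = 196/116 = 1.6897
aa: (63 − 58)²/58 = 25/58 = 0.4310
The largest term is for Aa: 1.690.

Aa, 1.690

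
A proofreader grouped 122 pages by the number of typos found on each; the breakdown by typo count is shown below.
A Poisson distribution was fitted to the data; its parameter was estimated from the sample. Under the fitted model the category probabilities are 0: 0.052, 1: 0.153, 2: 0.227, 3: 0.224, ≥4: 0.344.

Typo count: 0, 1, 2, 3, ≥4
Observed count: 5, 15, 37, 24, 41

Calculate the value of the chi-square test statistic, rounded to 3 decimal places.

4.559

Expected counts E_i = n·p_i: 122×0.052 = 6.344, 122×0.153 = 18.666, 122×0.227 = 27.694, 122×0.224 = 27.328, 122×0.344 = 41.968.
χ² = (5−6.344)²/6.344 + (15−18.666)²/18.666 + (37−27.694)²/27.694 + (24−27.328)²/27.328 + (41−41.968)²/41.968
   = 0.2847 + 0.7200 + 3.1271 + 0.4053 + 0.0223
Sum = 4.559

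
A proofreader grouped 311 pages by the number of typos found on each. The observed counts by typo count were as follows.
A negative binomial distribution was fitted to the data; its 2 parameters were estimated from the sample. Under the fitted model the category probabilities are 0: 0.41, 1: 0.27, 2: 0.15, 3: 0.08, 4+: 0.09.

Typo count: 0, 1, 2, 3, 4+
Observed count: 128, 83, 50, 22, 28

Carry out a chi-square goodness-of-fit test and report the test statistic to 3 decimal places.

Expected counts E_i = n·p_i: 311×0.41 = 127.51, 311×0.27 = 83.97, 311×0.15 = 46.65, 311×0.08 = 24.88, 311×0.09 = 27.99.
0: (128 − 127.51)²/127.51 = 0.2401/127.51 = 0.0019
1: (83 − 83.97)²/83.97 = 0.9409/83.97 = 0.0112
2: (50 − 46.65)²/46.65 = 11.2225/46.65 = 0.2406
3: (22 − 24.88)²/24.88 = 8.2944/24.88 = 0.3334
4+: (28 − 27.99)²/27.99 = 0.0001/27.99 = 0.0000
Sum = 0.587

0.587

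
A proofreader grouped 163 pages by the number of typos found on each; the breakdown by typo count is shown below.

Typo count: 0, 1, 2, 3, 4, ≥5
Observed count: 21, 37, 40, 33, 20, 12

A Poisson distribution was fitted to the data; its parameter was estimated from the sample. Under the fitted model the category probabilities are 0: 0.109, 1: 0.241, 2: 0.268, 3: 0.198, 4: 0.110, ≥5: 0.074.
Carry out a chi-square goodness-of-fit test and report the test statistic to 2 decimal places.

1.29

Expected counts E_i = n·p_i: 163×0.109 = 17.767, 163×0.241 = 39.283, 163×0.268 = 43.684, 163×0.198 = 32.274, 163×0.110 = 17.93, 163×0.074 = 12.062.
0: (21 − 17.767)²/17.767 = 10.452289/17.767 = 0.588
1: (37 − 39.283)²/39.283 = 5.212089/39.283 = 0.133
2: (40 − 43.684)²/43.684 = 13.571856/43.684 = 0.311
3: (33 − 32.274)²/32.274 = 0.527076/32.274 = 0.016
4: (20 − 17.93)²/17.93 = 4.2849/17.93 = 0.239
≥5: (12 − 12.062)²/12.062 = 0.003844/12.062 = 0.000
Sum = 1.29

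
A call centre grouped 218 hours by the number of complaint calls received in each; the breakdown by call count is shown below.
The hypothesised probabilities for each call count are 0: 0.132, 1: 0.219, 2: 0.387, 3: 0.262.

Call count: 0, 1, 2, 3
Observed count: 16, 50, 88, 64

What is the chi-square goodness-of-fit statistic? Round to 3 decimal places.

Expected counts E_i = n·p_i: 218×0.132 = 28.776, 218×0.219 = 47.742, 218×0.387 = 84.366, 218×0.262 = 57.116.
0: (16 − 28.776)²/28.776 = 163.226176/28.776 = 5.6723
1: (50 − 47.742)²/47.742 = 5.098564/47.742 = 0.1068
2: (88 − 84.366)²/84.366 = 13.205956/84.366 = 0.1565
3: (64 − 57.116)²/57.116 = 47.389456/57.116 = 0.8297
Sum = 6.765

6.765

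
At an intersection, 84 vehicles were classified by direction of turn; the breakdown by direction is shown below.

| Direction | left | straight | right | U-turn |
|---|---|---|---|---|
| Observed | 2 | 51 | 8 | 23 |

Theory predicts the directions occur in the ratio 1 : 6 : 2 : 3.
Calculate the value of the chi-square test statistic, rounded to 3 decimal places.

Ratio total = 12. Expected counts: 84×1/12 = 7, 84×6/12 = 42, 84×2/12 = 14, 84×3/12 = 21.
χ² = (2−7)²/7 + (51−42)²/42 + (8−14)²/14 + (23−21)²/21
   = 3.5714 + 1.9286 + 2.5714 + 0.1905
Sum = 8.262

8.262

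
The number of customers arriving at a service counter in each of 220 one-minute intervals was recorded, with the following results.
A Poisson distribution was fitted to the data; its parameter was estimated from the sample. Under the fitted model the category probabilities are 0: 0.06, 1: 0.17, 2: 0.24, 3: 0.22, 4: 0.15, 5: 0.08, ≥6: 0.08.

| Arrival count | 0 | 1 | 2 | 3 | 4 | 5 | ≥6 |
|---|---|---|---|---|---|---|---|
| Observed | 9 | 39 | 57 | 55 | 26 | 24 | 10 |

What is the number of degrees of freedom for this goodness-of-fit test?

5

There are k = 7 categories and 1 parameter estimated from the data, so df = 7 − 1 − 1 = 5.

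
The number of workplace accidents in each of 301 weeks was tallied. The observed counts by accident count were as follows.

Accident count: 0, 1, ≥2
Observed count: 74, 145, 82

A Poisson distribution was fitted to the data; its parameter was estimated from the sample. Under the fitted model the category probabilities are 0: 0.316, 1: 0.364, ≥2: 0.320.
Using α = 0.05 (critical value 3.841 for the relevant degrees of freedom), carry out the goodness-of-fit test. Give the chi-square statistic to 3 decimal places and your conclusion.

18.278; reject

Expected counts E_i = n·p_i: 301×0.316 = 95.116, 301×0.364 = 109.564, 301×0.320 = 96.32.
cat         O        E   (O−E)²/E
0          74   95.116     4.6878
1         145  109.564    11.4610
≥2         82    96.32     2.1290
Sum = 18.278
df = 1. Since 18.278 > 3.841, we reject H₀.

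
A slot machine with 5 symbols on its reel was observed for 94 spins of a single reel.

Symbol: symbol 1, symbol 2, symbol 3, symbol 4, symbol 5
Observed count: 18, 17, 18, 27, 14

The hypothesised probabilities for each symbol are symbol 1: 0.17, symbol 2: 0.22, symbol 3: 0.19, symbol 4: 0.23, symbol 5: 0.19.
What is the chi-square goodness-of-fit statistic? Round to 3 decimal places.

3.084

Expected counts E_i = n·p_i: 94×0.17 = 15.98, 94×0.22 = 20.68, 94×0.19 = 17.86, 94×0.23 = 21.62, 94×0.19 = 17.86.
cat           O        E   (O−E)²/E
symbol 1     18    15.98     0.2553
symbol 2     17    20.68     0.6549
symbol 3     18    17.86     0.0011
symbol 4     27    21.62     1.3388
symbol 5     14    17.86     0.8342
Sum = 3.084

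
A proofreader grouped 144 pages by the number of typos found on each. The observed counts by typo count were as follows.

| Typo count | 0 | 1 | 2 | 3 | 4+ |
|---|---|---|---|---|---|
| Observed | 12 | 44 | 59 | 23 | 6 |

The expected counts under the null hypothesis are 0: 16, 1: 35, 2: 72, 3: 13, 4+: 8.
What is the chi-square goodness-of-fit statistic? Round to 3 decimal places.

13.854

0: (12 − 16)²/16 = 16/16 = 1.0000
1: (44 − 35)²/35 = 81/35 = 2.3143
2: (59 − 72)²/72 = 169/72 = 2.3472
3: (23 − 13)²/13 = 100/13 = 7.6923
4+: (6 − 8)²/8 = 4/8 = 0.5000
Sum = 13.854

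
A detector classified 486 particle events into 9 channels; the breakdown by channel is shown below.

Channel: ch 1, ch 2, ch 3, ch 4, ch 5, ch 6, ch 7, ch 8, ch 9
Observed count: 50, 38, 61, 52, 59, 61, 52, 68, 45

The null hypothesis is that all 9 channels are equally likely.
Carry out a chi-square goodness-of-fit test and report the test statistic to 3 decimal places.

Expected count for each of the 9 categories: 486/9 = 54.
ch 1: (50 − 54)²/54 = 16/54 = 0.2963
ch 2: (38 − 54)²/54 = 256/54 = 4.7407
ch 3: (61 − 54)²/54 = 49/54 = 0.9074
ch 4: (52 − 54)²/54 = 4/54 = 0.0741
ch 5: (59 − 54)²/54 = 25/54 = 0.4630
ch 6: (61 − 54)²/54 = 49/54 = 0.9074
ch 7: (52 − 54)²/54 = 4/54 = 0.0741
ch 8: (68 − 54)²/54 = 196/54 = 3.6296
ch 9: (45 − 54)²/54 = 81/54 = 1.5000
Sum = 12.593

12.593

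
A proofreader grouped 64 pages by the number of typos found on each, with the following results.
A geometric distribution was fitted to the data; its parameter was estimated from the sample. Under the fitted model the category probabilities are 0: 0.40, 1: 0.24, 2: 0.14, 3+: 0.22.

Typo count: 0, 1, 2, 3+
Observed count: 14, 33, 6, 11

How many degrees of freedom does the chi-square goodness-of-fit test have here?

2

There are k = 4 categories and 1 parameter estimated from the data, so df = 4 − 1 − 1 = 2.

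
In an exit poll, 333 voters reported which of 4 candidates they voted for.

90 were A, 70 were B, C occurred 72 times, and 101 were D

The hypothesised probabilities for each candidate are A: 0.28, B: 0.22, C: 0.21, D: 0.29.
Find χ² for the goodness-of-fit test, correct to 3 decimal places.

Expected counts E_i = n·p_i: 333×0.28 = 93.24, 333×0.22 = 73.26, 333×0.21 = 69.93, 333×0.29 = 96.57.
χ² = (90−93.24)²/93.24 + (70−73.26)²/73.26 + (72−69.93)²/69.93 + (101−96.57)²/96.57
   = 0.1126 + 0.1451 + 0.0613 + 0.2032
Sum = 0.522

0.522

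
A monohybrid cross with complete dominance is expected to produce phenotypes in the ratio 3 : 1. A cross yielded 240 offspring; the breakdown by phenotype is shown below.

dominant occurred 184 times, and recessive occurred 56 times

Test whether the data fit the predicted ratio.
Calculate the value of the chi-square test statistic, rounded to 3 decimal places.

Ratio total = 4. Expected counts: 240×3/4 = 180, 240×1/4 = 60.
χ² = (184−180)²/180 + (56−60)²/60
   = 0.0889 + 0.2667
Sum = 0.356

0.356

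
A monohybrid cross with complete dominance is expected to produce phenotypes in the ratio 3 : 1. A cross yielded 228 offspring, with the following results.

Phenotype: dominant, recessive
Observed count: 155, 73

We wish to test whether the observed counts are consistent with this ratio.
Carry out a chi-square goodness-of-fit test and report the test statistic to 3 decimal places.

Ratio total = 4. Expected counts: 228×3/4 = 171, 228×1/4 = 57.
cat            O        E   (O−E)²/E
dominant     155      171     1.4971
recessive     73       57     4.4912
Sum = 5.988

5.988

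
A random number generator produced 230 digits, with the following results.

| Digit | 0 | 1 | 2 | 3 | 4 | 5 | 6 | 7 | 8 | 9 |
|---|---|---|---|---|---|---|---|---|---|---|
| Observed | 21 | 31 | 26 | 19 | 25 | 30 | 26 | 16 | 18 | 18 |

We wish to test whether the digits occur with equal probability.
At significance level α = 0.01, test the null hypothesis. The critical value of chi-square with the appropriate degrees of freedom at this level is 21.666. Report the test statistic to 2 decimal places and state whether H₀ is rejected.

11.04; do not reject

Under H₀ each category has probability 1/10, so each expected count is 230/10 = 23.
0: (21 − 23)²/23 = 4/23 = 0.174
1: (31 − 23)²/23 = 64/23 = 2.783
2: (26 − 23)²/23 = 9/23 = 0.391
3: (19 − 23)²/23 = 16/23 = 0.696
4: (25 − 23)²/23 = 4/23 = 0.174
5: (30 − 23)²/23 = 49/23 = 2.130
6: (26 − 23)²/23 = 9/23 = 0.391
7: (16 − 23)²/23 = 49/23 = 2.130
8: (18 − 23)²/23 = 25/23 = 1.087
9: (18 − 23)²/23 = 25/23 = 1.087
Sum = 11.04
df = 9. Since 11.04 < 21.666, we do not reject H₀.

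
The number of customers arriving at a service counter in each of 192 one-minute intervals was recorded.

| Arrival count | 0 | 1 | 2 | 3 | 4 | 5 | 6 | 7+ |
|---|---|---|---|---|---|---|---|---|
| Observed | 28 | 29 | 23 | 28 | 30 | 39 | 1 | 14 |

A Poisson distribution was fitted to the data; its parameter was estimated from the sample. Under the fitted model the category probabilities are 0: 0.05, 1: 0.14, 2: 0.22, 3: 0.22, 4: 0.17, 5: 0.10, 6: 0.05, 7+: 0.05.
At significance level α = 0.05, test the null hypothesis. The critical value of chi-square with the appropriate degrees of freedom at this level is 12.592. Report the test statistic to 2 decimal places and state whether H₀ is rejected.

Expected counts E_i = n·p_i: 192×0.05 = 9.6, 192×0.14 = 26.88, 192×0.22 = 42.24, 192×0.22 = 42.24, 192×0.17 = 32.64, 192×0.10 = 19.2, 192×0.05 = 9.6, 192×0.05 = 9.6.
χ² = (28−9.6)²/9.6 + (29−26.88)²/26.88 + (23−42.24)²/42.24 + (28−42.24)²/42.24 + (30−32.64)²/32.64 + (39−19.2)²/19.2 + (1−9.6)²/9.6 + (14−9.6)²/9.6
   = 35.267 + 0.167 + 8.764 + 4.801 + 0.214 + 20.419 + 7.704 + 2.017
Sum = 79.35
df = 6. Since 79.35 > 12.592, we reject H₀.

79.35; reject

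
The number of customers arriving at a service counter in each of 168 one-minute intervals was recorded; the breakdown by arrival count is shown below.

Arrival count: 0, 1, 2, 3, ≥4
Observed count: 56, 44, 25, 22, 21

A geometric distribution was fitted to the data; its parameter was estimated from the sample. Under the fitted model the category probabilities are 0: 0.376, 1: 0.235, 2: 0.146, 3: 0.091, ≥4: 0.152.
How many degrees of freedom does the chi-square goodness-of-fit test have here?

3

There are k = 5 categories and 1 parameter estimated from the data, so df = 5 − 1 − 1 = 3.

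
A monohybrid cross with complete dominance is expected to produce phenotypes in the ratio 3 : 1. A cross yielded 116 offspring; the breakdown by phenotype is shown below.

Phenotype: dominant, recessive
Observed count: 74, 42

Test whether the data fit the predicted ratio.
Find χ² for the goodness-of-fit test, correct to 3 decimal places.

7.770

Ratio total = 4. Expected counts: 116×3/4 = 87, 116×1/4 = 29.
cat            O        E   (O−E)²/E
dominant      74       87     1.9425
recessive     42       29     5.8276
Sum = 7.770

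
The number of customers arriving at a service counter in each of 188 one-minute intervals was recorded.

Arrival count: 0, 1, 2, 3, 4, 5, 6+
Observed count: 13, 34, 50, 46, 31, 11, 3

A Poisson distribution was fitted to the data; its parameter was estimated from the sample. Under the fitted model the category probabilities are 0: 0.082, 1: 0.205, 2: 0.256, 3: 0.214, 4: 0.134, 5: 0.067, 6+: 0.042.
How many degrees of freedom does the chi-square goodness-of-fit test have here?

5

There are k = 7 categories and 1 parameter estimated from the data, so df = 7 − 1 − 1 = 5.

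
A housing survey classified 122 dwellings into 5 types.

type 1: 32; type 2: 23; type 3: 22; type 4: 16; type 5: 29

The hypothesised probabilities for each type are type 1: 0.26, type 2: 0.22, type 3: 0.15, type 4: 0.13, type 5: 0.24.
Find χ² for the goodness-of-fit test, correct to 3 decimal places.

1.304

Expected counts E_i = n·p_i: 122×0.26 = 31.72, 122×0.22 = 26.84, 122×0.15 = 18.3, 122×0.13 = 15.86, 122×0.24 = 29.28.
type 1: (32 − 31.72)²/31.72 = 0.0784/31.72 = 0.0025
type 2: (23 − 26.84)²/26.84 = 14.7456/26.84 = 0.5494
type 3: (22 − 18.3)²/18.3 = 13.69/18.3 = 0.7481
type 4: (16 − 15.86)²/15.86 = 0.0196/15.86 = 0.0012
type 5: (29 − 29.28)²/29.28 = 0.0784/29.28 = 0.0027
Sum = 1.304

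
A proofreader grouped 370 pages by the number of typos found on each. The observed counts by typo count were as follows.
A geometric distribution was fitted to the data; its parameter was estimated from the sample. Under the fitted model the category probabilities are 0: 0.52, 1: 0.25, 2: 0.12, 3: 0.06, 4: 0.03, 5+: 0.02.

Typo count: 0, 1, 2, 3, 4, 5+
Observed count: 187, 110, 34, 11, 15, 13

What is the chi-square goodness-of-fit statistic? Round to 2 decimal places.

Expected counts E_i = n·p_i: 370×0.52 = 192.4, 370×0.25 = 92.5, 370×0.12 = 44.4, 370×0.06 = 22.2, 370×0.03 = 11.1, 370×0.02 = 7.4.
χ² = (187−192.4)²/192.4 + (110−92.5)²/92.5 + (34−44.4)²/44.4 + (11−22.2)²/22.2 + (15−11.1)²/11.1 + (13−7.4)²/7.4
   = 0.152 + 3.311 + 2.436 + 5.650 + 1.370 + 4.238
Sum = 17.16

17.16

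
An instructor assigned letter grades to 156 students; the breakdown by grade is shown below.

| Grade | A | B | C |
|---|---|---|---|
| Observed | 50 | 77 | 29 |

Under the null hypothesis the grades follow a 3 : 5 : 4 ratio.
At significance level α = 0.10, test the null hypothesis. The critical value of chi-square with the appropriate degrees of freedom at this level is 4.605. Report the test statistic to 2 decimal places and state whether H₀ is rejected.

Ratio total = 12. Expected counts: 156×3/12 = 39, 156×5/12 = 65, 156×4/12 = 52.
cat         O        E   (O−E)²/E
A          50       39      3.103
B          77       65      2.215
C          29       52     10.173
Sum = 15.49
df = 2. Since 15.49 > 4.605, we reject H₀.

15.49; reject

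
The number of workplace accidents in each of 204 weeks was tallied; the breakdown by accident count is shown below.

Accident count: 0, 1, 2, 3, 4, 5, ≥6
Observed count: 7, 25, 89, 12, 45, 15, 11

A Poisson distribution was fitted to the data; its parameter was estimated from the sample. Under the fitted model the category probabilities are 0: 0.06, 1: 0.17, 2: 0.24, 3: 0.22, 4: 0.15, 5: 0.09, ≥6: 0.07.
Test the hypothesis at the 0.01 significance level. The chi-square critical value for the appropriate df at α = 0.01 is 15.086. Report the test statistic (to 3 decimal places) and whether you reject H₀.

Expected counts E_i = n·p_i: 204×0.06 = 12.24, 204×0.17 = 34.68, 204×0.24 = 48.96, 204×0.22 = 44.88, 204×0.15 = 30.6, 204×0.09 = 18.36, 204×0.07 = 14.28.
χ² = (7−12.24)²/12.24 + (25−34.68)²/34.68 + (89−48.96)²/48.96 + (12−44.88)²/44.88 + (45−30.6)²/30.6 + (15−18.36)²/18.36 + (11−14.28)²/14.28
   = 2.2433 + 2.7019 + 32.7451 + 24.0886 + 6.7765 + 0.6149 + 0.7534
Sum = 69.924
df = 5. Since 69.924 > 15.086, we reject H₀.

69.924; reject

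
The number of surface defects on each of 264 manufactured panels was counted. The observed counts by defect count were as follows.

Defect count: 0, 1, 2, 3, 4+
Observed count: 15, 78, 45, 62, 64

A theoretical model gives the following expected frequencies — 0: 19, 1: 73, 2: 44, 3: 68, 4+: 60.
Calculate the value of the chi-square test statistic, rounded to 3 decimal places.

2.003

cat         O        E   (O−E)²/E
0          15       19     0.8421
1          78       73     0.3425
2          45       44     0.0227
3          62       68     0.5294
4+         64       60     0.2667
Sum = 2.003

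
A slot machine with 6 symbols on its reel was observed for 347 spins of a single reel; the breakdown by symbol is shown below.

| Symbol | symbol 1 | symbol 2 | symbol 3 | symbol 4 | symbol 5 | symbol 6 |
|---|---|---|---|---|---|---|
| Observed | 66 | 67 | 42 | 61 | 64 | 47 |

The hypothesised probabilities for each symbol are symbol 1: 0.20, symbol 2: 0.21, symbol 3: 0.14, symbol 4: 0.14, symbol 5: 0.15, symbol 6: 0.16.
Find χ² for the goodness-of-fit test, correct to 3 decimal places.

8.757

Expected counts E_i = n·p_i: 347×0.20 = 69.4, 347×0.21 = 72.87, 347×0.14 = 48.58, 347×0.14 = 48.58, 347×0.15 = 52.05, 347×0.16 = 55.52.
cat           O        E   (O−E)²/E
symbol 1     66     69.4     0.1666
symbol 2     67    72.87     0.4729
symbol 3     42    48.58     0.8912
symbol 4     61    48.58     3.1753
symbol 5     64    52.05     2.7436
symbol 6     47    55.52     1.3075
Sum = 8.757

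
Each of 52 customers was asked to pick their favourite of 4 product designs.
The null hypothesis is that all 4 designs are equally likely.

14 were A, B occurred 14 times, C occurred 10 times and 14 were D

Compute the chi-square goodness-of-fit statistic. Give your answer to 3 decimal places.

Under H₀ each category has probability 1/4, so each expected count is 52/4 = 13.
χ² = (14−13)²/13 + (14−13)²/13 + (10−13)²/13 + (14−13)²/13
   = 0.0769 + 0.0769 + 0.6923 + 0.0769
Sum = 0.923

0.923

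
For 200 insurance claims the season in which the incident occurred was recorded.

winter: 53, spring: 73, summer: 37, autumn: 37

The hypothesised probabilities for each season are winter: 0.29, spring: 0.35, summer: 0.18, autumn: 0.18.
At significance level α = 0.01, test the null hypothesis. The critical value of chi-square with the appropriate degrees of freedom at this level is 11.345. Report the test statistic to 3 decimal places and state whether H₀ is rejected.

Expected counts E_i = n·p_i: 200×0.29 = 58, 200×0.35 = 70, 200×0.18 = 36, 200×0.18 = 36.
cat         O        E   (O−E)²/E
winter     53       58     0.4310
spring     73       70     0.1286
summer     37       36     0.0278
autumn     37       36     0.0278
Sum = 0.615
df = 3. Since 0.615 < 11.345, we do not reject H₀.

0.615; do not reject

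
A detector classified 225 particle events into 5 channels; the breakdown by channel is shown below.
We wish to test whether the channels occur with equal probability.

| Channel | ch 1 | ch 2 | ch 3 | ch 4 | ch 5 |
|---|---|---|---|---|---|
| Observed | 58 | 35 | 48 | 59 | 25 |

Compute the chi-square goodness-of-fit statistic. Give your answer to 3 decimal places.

19.422

Expected count for each of the 5 categories: 225/5 = 45.
χ² = (58−45)²/45 + (35−45)²/45 + (48−45)²/45 + (59−45)²/45 + (25−45)²/45
   = 3.7556 + 2.2222 + 0.2000 + 4.3556 + 8.8889
Sum = 19.422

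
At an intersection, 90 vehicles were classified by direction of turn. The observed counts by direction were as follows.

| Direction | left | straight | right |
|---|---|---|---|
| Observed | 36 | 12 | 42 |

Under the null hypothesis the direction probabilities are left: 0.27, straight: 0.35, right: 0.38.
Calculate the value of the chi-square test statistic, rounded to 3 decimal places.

Expected counts E_i = n·p_i: 90×0.27 = 24.3, 90×0.35 = 31.5, 90×0.38 = 34.2.
left: (36 − 24.3)²/24.3 = 136.89/24.3 = 5.6333
straight: (12 − 31.5)²/31.5 = 380.25/31.5 = 12.0714
right: (42 − 34.2)²/34.2 = 60.84/34.2 = 1.7789
Sum = 19.484

19.484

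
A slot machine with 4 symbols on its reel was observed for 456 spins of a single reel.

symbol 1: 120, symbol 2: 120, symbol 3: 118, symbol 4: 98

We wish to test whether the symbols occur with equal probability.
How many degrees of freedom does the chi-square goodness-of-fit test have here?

3

There are k = 4 categories and no parameters were estimated from the data, so df = 4 − 1 = 3.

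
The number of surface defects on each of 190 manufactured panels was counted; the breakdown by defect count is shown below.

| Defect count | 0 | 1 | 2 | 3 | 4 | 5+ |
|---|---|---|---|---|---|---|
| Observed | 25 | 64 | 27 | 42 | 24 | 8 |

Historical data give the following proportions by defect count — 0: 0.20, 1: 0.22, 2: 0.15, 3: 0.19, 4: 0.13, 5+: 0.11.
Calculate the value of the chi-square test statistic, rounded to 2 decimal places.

Expected counts E_i = n·p_i: 190×0.20 = 38, 190×0.22 = 41.8, 190×0.15 = 28.5, 190×0.19 = 36.1, 190×0.13 = 24.7, 190×0.11 = 20.9.
χ² = (25−38)²/38 + (64−41.8)²/41.8 + (27−28.5)²/28.5 + (42−36.1)²/36.1 + (24−24.7)²/24.7 + (8−20.9)²/20.9
   = 4.447 + 11.790 + 0.079 + 0.964 + 0.020 + 7.962
Sum = 25.26

25.26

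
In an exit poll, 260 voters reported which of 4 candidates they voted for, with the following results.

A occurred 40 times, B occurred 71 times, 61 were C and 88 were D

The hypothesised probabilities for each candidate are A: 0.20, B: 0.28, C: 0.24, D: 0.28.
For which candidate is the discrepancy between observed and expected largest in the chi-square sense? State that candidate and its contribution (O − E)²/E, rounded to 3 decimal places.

D, 3.174

Expected counts E_i = n·p_i: 260×0.20 = 52, 260×0.28 = 72.8, 260×0.24 = 62.4, 260×0.28 = 72.8.
χ² = (40−52)²/52 + (71−72.8)²/72.8 + (61−62.4)²/62.4 + (88−72.8)²/72.8
   = 2.7692 + 0.0445 + 0.0314 + 3.1736
The largest term is for D: 3.174.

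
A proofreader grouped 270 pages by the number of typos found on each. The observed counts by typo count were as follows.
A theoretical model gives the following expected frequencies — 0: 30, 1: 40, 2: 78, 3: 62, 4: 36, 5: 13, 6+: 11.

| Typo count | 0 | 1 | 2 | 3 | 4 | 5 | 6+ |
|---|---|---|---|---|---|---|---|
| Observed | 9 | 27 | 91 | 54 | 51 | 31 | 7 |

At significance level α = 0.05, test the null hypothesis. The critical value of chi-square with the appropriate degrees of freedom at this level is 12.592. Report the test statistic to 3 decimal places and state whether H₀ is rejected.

0: (9 − 30)²/30 = 441/30 = 14.7000
1: (27 − 40)²/40 = 169/40 = 4.2250
2: (91 − 78)²/78 = 169/78 = 2.1667
3: (54 − 62)²/62 = 64/62 = 1.0323
4: (51 − 36)²/36 = 225/36 = 6.2500
5: (31 − 13)²/13 = 324/13 = 24.9231
6+: (7 − 11)²/11 = 16/11 = 1.4545
Sum = 54.752
df = 6. Since 54.752 > 12.592, we reject H₀.

54.752; reject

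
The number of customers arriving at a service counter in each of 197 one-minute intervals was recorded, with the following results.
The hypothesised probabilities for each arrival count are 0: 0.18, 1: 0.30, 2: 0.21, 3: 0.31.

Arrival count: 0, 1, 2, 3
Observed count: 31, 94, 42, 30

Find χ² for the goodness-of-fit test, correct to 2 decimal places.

Expected counts E_i = n·p_i: 197×0.18 = 35.46, 197×0.30 = 59.1, 197×0.21 = 41.37, 197×0.31 = 61.07.
χ² = (31−35.46)²/35.46 + (94−59.1)²/59.1 + (42−41.37)²/41.37 + (30−61.07)²/61.07
   = 0.561 + 20.609 + 0.010 + 15.807
Sum = 36.99

36.99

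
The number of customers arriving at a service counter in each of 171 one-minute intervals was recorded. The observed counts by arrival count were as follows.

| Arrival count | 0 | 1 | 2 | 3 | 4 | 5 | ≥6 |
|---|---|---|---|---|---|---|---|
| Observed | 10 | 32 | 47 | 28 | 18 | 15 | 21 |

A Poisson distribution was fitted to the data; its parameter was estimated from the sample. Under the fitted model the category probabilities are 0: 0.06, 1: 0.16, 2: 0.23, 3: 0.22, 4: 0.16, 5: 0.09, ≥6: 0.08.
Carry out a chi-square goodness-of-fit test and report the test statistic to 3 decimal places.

Expected counts E_i = n·p_i: 171×0.06 = 10.26, 171×0.16 = 27.36, 171×0.23 = 39.33, 171×0.22 = 37.62, 171×0.16 = 27.36, 171×0.09 = 15.39, 171×0.08 = 13.68.
cat         O        E   (O−E)²/E
0          10    10.26     0.0066
1          32    27.36     0.7869
2          47    39.33     1.4958
3          28    37.62     2.4600
4          18    27.36     3.2021
5          15    15.39     0.0099
≥6         21    13.68     3.9168
Sum = 11.878

11.878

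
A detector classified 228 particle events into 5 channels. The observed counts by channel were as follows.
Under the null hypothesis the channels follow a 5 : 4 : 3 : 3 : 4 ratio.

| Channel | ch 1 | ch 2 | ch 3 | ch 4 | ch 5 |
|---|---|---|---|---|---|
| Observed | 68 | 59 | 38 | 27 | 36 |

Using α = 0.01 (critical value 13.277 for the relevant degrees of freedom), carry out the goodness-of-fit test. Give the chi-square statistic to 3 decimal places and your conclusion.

8.949; do not reject

Ratio total = 19. Expected counts: 228×5/19 = 60, 228×4/19 = 48, 228×3/19 = 36, 228×3/19 = 36, 228×4/19 = 48.
ch 1: (68 − 60)²/60 = 64/60 = 1.0667
ch 2: (59 − 48)²/48 = 121/48 = 2.5208
ch 3: (38 − 36)²/36 = 4/36 = 0.1111
ch 4: (27 − 36)²/36 = 81/36 = 2.2500
ch 5: (36 − 48)²/48 = 144/48 = 3.0000
Sum = 8.949
df = 4. Since 8.949 < 13.277, we do not reject H₀.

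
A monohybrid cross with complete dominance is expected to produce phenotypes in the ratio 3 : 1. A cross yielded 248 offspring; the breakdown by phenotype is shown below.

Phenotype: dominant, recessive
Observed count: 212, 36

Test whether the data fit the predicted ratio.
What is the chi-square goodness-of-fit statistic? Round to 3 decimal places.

14.538

Ratio total = 4. Expected counts: 248×3/4 = 186, 248×1/4 = 62.
cat            O        E   (O−E)²/E
dominant     212      186     3.6344
recessive     36       62    10.9032
Sum = 14.538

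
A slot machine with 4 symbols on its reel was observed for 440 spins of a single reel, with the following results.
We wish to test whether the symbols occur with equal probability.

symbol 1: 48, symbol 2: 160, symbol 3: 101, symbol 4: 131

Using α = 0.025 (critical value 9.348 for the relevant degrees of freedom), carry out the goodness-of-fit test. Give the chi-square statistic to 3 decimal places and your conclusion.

62.418; reject

Under H₀ each category has probability 1/4, so each expected count is 440/4 = 110.
symbol 1: (48 − 110)²/110 = 3844/110 = 34.9455
symbol 2: (160 − 110)²/110 = 2500/110 = 22.7273
symbol 3: (101 − 110)²/110 = 81/110 = 0.7364
symbol 4: (131 − 110)²/110 = 441/110 = 4.0091
Sum = 62.418
df = 3. Since 62.418 > 9.348, we reject H₀.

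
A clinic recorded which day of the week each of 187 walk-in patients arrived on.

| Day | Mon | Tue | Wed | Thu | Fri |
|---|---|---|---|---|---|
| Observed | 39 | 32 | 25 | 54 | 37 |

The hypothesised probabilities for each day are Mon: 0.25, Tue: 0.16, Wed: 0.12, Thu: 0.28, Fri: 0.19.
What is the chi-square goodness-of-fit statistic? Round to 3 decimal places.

Expected counts E_i = n·p_i: 187×0.25 = 46.75, 187×0.16 = 29.92, 187×0.12 = 22.44, 187×0.28 = 52.36, 187×0.19 = 35.53.
cat         O        E   (O−E)²/E
Mon        39    46.75     1.2848
Tue        32    29.92     0.1446
Wed        25    22.44     0.2920
Thu        54    52.36     0.0514
Fri        37    35.53     0.0608
Sum = 1.834

1.834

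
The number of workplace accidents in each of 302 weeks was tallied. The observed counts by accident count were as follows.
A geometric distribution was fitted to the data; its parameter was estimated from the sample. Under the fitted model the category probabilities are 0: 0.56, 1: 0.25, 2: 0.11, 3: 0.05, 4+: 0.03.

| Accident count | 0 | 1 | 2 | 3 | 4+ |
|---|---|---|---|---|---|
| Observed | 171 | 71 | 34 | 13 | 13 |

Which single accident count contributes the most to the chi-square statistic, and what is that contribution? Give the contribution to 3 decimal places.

Expected counts E_i = n·p_i: 302×0.56 = 169.12, 302×0.25 = 75.5, 302×0.11 = 33.22, 302×0.05 = 15.1, 302×0.03 = 9.06.
χ² = (171−169.12)²/169.12 + (71−75.5)²/75.5 + (34−33.22)²/33.22 + (13−15.1)²/15.1 + (13−9.06)²/9.06
   = 0.0209 + 0.2682 + 0.0183 + 0.2921 + 1.7134
The largest term is for 4+: 1.713.

4+, 1.713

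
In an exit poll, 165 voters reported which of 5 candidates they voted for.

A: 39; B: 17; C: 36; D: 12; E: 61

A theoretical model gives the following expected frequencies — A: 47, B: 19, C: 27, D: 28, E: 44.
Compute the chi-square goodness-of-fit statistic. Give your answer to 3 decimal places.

cat         O        E   (O−E)²/E
A          39       47     1.3617
B          17       19     0.2105
C          36       27     3.0000
D          12       28     9.1429
E          61       44     6.5682
Sum = 20.283

20.283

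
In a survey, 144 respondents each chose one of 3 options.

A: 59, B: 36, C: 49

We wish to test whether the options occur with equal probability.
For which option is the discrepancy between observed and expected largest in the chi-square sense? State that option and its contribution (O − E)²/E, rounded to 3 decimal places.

Under H₀ each category has probability 1/3, so each expected count is 144/3 = 48.
cat         O        E   (O−E)²/E
A          59       48     2.5208
B          36       48     3.0000
C          49       48     0.0208
The largest term is for B: 3.000.

B, 3.000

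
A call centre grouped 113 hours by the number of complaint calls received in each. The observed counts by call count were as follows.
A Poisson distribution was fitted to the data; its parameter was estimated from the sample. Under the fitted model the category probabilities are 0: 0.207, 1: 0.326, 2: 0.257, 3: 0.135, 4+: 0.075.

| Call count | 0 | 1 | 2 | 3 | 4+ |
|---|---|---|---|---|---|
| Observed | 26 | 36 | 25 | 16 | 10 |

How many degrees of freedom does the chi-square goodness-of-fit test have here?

There are k = 5 categories and 1 parameter estimated from the data, so df = 5 − 1 − 1 = 3.

3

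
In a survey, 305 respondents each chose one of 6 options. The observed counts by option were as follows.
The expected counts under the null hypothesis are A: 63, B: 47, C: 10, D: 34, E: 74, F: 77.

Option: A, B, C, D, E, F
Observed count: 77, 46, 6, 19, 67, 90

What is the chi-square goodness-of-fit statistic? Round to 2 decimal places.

14.21

cat         O        E   (O−E)²/E
A          77       63      3.111
B          46       47      0.021
C           6       10      1.600
D          19       34      6.618
E          67       74      0.662
F          90       77      2.195
Sum = 14.21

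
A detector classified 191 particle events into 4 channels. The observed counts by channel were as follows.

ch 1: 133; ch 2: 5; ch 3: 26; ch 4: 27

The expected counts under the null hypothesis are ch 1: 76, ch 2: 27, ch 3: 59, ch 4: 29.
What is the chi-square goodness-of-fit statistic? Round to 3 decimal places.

79.271

ch 1: (133 − 76)²/76 = 3249/76 = 42.7500
ch 2: (5 − 27)²/27 = 484/27 = 17.9259
ch 3: (26 − 59)²/59 = 1089/59 = 18.4576
ch 4: (27 − 29)²/29 = 4/29 = 0.1379
Sum = 79.271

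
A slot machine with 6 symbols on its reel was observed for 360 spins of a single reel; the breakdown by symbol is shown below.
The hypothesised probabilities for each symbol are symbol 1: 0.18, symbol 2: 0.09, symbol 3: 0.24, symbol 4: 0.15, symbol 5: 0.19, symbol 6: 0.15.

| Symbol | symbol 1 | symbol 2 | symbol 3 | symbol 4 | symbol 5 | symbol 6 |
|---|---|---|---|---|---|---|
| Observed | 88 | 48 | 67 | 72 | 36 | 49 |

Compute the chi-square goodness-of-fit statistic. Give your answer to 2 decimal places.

Expected counts E_i = n·p_i: 360×0.18 = 64.8, 360×0.09 = 32.4, 360×0.24 = 86.4, 360×0.15 = 54, 360×0.19 = 68.4, 360×0.15 = 54.
symbol 1: (88 − 64.8)²/64.8 = 538.24/64.8 = 8.306
symbol 2: (48 − 32.4)²/32.4 = 243.36/32.4 = 7.511
symbol 3: (67 − 86.4)²/86.4 = 376.36/86.4 = 4.356
symbol 4: (72 − 54)²/54 = 324/54 = 6.000
symbol 5: (36 − 68.4)²/68.4 = 1049.76/68.4 = 15.347
symbol 6: (49 − 54)²/54 = 25/54 = 0.463
Sum = 41.98

41.98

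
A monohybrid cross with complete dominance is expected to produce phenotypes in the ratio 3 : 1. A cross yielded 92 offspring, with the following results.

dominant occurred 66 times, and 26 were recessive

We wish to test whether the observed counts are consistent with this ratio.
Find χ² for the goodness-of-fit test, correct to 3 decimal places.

Ratio total = 4. Expected counts: 92×3/4 = 69, 92×1/4 = 23.
χ² = (66−69)²/69 + (26−23)²/23
   = 0.1304 + 0.3913
Sum = 0.522

0.522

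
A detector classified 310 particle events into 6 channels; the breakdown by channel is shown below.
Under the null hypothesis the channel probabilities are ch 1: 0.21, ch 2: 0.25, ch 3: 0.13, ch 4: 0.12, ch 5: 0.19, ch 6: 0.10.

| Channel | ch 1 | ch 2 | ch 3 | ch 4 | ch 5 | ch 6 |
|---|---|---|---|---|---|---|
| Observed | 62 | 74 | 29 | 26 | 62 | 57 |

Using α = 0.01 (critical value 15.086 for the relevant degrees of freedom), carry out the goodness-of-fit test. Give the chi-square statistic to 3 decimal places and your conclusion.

28.816; reject

Expected counts E_i = n·p_i: 310×0.21 = 65.1, 310×0.25 = 77.5, 310×0.13 = 40.3, 310×0.12 = 37.2, 310×0.19 = 58.9, 310×0.10 = 31.
cat         O        E   (O−E)²/E
ch 1       62     65.1     0.1476
ch 2       74     77.5     0.1581
ch 3       29     40.3     3.1685
ch 4       26     37.2     3.3720
ch 5       62     58.9     0.1632
ch 6       57       31    21.8065
Sum = 28.816
df = 5. Since 28.816 > 15.086, we reject H₀.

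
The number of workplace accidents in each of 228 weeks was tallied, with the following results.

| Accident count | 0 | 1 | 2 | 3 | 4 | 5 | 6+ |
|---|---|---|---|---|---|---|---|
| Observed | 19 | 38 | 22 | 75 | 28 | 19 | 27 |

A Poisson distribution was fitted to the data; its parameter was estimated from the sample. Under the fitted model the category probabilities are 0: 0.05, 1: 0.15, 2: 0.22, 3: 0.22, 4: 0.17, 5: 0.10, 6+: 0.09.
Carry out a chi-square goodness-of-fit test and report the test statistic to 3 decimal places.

39.266

Expected counts E_i = n·p_i: 228×0.05 = 11.4, 228×0.15 = 34.2, 228×0.22 = 50.16, 228×0.22 = 50.16, 228×0.17 = 38.76, 228×0.10 = 22.8, 228×0.09 = 20.52.
cat         O        E   (O−E)²/E
0          19     11.4     5.0667
1          38     34.2     0.4222
2          22    50.16    15.8091
3          75    50.16    12.3011
4          28    38.76     2.9870
5          19     22.8     0.6333
6+         27    20.52     2.0463
Sum = 39.266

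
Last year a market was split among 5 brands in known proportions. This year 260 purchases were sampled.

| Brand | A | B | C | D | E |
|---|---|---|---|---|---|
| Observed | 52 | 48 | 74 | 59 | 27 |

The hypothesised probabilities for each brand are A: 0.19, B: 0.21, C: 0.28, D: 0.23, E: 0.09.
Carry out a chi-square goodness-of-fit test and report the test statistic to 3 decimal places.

Expected counts E_i = n·p_i: 260×0.19 = 49.4, 260×0.21 = 54.6, 260×0.28 = 72.8, 260×0.23 = 59.8, 260×0.09 = 23.4.
cat         O        E   (O−E)²/E
A          52     49.4     0.1368
B          48     54.6     0.7978
C          74     72.8     0.0198
D          59     59.8     0.0107
E          27     23.4     0.5538
Sum = 1.519

1.519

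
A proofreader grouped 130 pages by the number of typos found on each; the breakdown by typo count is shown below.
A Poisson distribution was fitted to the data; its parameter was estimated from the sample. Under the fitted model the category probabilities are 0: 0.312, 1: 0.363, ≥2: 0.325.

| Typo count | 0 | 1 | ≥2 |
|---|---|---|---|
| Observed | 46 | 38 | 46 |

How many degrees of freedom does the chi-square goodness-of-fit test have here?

There are k = 3 categories and 1 parameter estimated from the data, so df = 3 − 1 − 1 = 1.

1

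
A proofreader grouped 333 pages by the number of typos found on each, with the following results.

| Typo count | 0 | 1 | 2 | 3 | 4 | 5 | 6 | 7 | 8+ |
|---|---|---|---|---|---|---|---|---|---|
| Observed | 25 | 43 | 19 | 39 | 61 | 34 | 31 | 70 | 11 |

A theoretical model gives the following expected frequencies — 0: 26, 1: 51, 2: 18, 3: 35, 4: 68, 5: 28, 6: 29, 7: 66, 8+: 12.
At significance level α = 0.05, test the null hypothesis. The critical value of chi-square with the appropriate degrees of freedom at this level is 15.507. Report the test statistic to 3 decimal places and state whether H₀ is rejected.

cat         O        E   (O−E)²/E
0          25       26     0.0385
1          43       51     1.2549
2          19       18     0.0556
3          39       35     0.4571
4          61       68     0.7206
5          34       28     1.2857
6          31       29     0.1379
7          70       66     0.2424
8+         11       12     0.0833
Sum = 4.276
df = 8. Since 4.276 < 15.507, we do not reject H₀.

4.276; do not reject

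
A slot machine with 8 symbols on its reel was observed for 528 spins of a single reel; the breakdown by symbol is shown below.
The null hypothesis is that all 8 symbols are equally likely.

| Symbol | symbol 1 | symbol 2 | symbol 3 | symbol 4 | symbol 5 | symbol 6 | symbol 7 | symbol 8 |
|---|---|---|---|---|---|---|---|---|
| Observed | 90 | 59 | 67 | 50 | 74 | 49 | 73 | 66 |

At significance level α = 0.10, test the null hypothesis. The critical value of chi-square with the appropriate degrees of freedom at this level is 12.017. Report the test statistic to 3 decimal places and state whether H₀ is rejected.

19.455; reject

Expected count for each of the 8 categories: 528/8 = 66.
symbol 1: (90 − 66)²/66 = 576/66 = 8.7273
symbol 2: (59 − 66)²/66 = 49/66 = 0.7424
symbol 3: (67 − 66)²/66 = 1/66 = 0.0152
symbol 4: (50 − 66)²/66 = 256/66 = 3.8788
symbol 5: (74 − 66)²/66 = 64/66 = 0.9697
symbol 6: (49 − 66)²/66 = 289/66 = 4.3788
symbol 7: (73 − 66)²/66 = 49/66 = 0.7424
symbol 8: (66 − 66)²/66 = 0/66 = 0.0000
Sum = 19.455
df = 7. Since 19.455 > 12.017, we reject H₀.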